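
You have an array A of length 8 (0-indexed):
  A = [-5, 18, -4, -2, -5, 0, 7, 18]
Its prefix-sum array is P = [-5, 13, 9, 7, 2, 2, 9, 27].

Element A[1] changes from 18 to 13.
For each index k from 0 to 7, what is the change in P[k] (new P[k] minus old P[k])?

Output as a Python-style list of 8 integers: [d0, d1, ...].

Element change: A[1] 18 -> 13, delta = -5
For k < 1: P[k] unchanged, delta_P[k] = 0
For k >= 1: P[k] shifts by exactly -5
Delta array: [0, -5, -5, -5, -5, -5, -5, -5]

Answer: [0, -5, -5, -5, -5, -5, -5, -5]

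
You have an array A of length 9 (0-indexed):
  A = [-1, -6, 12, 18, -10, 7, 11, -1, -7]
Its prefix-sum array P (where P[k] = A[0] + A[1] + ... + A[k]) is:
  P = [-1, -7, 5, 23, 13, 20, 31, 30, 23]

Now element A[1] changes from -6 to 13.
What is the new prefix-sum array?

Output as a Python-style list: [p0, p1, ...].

Answer: [-1, 12, 24, 42, 32, 39, 50, 49, 42]

Derivation:
Change: A[1] -6 -> 13, delta = 19
P[k] for k < 1: unchanged (A[1] not included)
P[k] for k >= 1: shift by delta = 19
  P[0] = -1 + 0 = -1
  P[1] = -7 + 19 = 12
  P[2] = 5 + 19 = 24
  P[3] = 23 + 19 = 42
  P[4] = 13 + 19 = 32
  P[5] = 20 + 19 = 39
  P[6] = 31 + 19 = 50
  P[7] = 30 + 19 = 49
  P[8] = 23 + 19 = 42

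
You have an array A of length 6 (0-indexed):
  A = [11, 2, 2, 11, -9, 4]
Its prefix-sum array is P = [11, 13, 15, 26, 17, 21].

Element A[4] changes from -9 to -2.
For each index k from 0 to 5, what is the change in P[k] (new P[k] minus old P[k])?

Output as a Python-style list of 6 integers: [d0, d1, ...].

Answer: [0, 0, 0, 0, 7, 7]

Derivation:
Element change: A[4] -9 -> -2, delta = 7
For k < 4: P[k] unchanged, delta_P[k] = 0
For k >= 4: P[k] shifts by exactly 7
Delta array: [0, 0, 0, 0, 7, 7]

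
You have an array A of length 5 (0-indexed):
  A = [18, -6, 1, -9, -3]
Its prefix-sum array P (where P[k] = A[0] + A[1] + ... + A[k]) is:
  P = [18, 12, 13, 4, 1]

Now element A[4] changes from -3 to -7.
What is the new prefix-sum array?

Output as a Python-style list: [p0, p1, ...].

Change: A[4] -3 -> -7, delta = -4
P[k] for k < 4: unchanged (A[4] not included)
P[k] for k >= 4: shift by delta = -4
  P[0] = 18 + 0 = 18
  P[1] = 12 + 0 = 12
  P[2] = 13 + 0 = 13
  P[3] = 4 + 0 = 4
  P[4] = 1 + -4 = -3

Answer: [18, 12, 13, 4, -3]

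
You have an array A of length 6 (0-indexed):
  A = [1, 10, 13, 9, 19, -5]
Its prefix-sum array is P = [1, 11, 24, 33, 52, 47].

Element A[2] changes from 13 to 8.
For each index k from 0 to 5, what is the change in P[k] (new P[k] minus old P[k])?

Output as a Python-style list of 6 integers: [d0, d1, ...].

Element change: A[2] 13 -> 8, delta = -5
For k < 2: P[k] unchanged, delta_P[k] = 0
For k >= 2: P[k] shifts by exactly -5
Delta array: [0, 0, -5, -5, -5, -5]

Answer: [0, 0, -5, -5, -5, -5]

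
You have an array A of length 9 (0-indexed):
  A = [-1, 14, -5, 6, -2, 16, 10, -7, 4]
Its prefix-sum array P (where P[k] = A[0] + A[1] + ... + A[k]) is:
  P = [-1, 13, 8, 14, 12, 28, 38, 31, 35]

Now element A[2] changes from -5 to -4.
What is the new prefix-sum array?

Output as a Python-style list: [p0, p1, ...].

Answer: [-1, 13, 9, 15, 13, 29, 39, 32, 36]

Derivation:
Change: A[2] -5 -> -4, delta = 1
P[k] for k < 2: unchanged (A[2] not included)
P[k] for k >= 2: shift by delta = 1
  P[0] = -1 + 0 = -1
  P[1] = 13 + 0 = 13
  P[2] = 8 + 1 = 9
  P[3] = 14 + 1 = 15
  P[4] = 12 + 1 = 13
  P[5] = 28 + 1 = 29
  P[6] = 38 + 1 = 39
  P[7] = 31 + 1 = 32
  P[8] = 35 + 1 = 36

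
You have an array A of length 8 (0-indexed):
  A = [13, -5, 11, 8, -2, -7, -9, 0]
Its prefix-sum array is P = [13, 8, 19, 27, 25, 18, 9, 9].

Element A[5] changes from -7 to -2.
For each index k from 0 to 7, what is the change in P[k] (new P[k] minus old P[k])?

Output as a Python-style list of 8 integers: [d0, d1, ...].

Answer: [0, 0, 0, 0, 0, 5, 5, 5]

Derivation:
Element change: A[5] -7 -> -2, delta = 5
For k < 5: P[k] unchanged, delta_P[k] = 0
For k >= 5: P[k] shifts by exactly 5
Delta array: [0, 0, 0, 0, 0, 5, 5, 5]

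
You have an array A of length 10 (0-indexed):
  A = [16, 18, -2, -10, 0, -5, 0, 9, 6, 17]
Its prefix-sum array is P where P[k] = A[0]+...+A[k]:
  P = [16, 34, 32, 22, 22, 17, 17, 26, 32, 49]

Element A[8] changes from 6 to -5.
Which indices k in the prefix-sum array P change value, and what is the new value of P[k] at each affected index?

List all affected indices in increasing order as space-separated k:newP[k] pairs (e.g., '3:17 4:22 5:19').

P[k] = A[0] + ... + A[k]
P[k] includes A[8] iff k >= 8
Affected indices: 8, 9, ..., 9; delta = -11
  P[8]: 32 + -11 = 21
  P[9]: 49 + -11 = 38

Answer: 8:21 9:38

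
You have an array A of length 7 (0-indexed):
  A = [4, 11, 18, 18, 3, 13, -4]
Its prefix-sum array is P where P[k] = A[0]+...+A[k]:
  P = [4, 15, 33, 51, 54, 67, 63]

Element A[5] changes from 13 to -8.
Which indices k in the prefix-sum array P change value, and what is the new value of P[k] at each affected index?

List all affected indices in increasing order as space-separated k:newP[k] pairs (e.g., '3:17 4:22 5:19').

Answer: 5:46 6:42

Derivation:
P[k] = A[0] + ... + A[k]
P[k] includes A[5] iff k >= 5
Affected indices: 5, 6, ..., 6; delta = -21
  P[5]: 67 + -21 = 46
  P[6]: 63 + -21 = 42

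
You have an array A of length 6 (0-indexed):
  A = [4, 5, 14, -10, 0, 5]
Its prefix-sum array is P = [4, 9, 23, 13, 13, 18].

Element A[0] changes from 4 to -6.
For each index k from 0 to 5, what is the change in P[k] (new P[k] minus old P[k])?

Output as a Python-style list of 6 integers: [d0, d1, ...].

Element change: A[0] 4 -> -6, delta = -10
For k < 0: P[k] unchanged, delta_P[k] = 0
For k >= 0: P[k] shifts by exactly -10
Delta array: [-10, -10, -10, -10, -10, -10]

Answer: [-10, -10, -10, -10, -10, -10]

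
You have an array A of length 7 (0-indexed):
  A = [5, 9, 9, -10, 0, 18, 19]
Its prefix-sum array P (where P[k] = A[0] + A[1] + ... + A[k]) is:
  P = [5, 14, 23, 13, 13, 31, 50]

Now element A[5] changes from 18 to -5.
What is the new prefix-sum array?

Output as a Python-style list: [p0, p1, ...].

Answer: [5, 14, 23, 13, 13, 8, 27]

Derivation:
Change: A[5] 18 -> -5, delta = -23
P[k] for k < 5: unchanged (A[5] not included)
P[k] for k >= 5: shift by delta = -23
  P[0] = 5 + 0 = 5
  P[1] = 14 + 0 = 14
  P[2] = 23 + 0 = 23
  P[3] = 13 + 0 = 13
  P[4] = 13 + 0 = 13
  P[5] = 31 + -23 = 8
  P[6] = 50 + -23 = 27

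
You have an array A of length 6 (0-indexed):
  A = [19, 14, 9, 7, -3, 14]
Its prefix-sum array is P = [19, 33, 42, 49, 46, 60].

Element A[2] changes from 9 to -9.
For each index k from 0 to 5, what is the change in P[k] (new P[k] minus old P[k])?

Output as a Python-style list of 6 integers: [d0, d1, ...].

Element change: A[2] 9 -> -9, delta = -18
For k < 2: P[k] unchanged, delta_P[k] = 0
For k >= 2: P[k] shifts by exactly -18
Delta array: [0, 0, -18, -18, -18, -18]

Answer: [0, 0, -18, -18, -18, -18]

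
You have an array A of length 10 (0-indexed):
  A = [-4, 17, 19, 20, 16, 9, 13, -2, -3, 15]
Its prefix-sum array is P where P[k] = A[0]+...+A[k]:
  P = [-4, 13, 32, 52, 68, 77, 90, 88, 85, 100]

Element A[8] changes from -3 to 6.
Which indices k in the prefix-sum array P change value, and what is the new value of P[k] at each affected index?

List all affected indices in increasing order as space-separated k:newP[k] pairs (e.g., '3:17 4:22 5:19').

Answer: 8:94 9:109

Derivation:
P[k] = A[0] + ... + A[k]
P[k] includes A[8] iff k >= 8
Affected indices: 8, 9, ..., 9; delta = 9
  P[8]: 85 + 9 = 94
  P[9]: 100 + 9 = 109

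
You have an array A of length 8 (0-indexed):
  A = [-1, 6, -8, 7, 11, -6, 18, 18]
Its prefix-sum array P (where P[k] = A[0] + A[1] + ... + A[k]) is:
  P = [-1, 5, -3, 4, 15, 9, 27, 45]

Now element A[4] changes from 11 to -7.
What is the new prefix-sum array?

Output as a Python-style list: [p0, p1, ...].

Answer: [-1, 5, -3, 4, -3, -9, 9, 27]

Derivation:
Change: A[4] 11 -> -7, delta = -18
P[k] for k < 4: unchanged (A[4] not included)
P[k] for k >= 4: shift by delta = -18
  P[0] = -1 + 0 = -1
  P[1] = 5 + 0 = 5
  P[2] = -3 + 0 = -3
  P[3] = 4 + 0 = 4
  P[4] = 15 + -18 = -3
  P[5] = 9 + -18 = -9
  P[6] = 27 + -18 = 9
  P[7] = 45 + -18 = 27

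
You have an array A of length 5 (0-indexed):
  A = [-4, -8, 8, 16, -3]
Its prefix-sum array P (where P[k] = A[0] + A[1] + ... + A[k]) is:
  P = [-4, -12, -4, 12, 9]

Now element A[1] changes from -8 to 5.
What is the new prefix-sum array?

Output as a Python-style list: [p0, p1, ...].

Answer: [-4, 1, 9, 25, 22]

Derivation:
Change: A[1] -8 -> 5, delta = 13
P[k] for k < 1: unchanged (A[1] not included)
P[k] for k >= 1: shift by delta = 13
  P[0] = -4 + 0 = -4
  P[1] = -12 + 13 = 1
  P[2] = -4 + 13 = 9
  P[3] = 12 + 13 = 25
  P[4] = 9 + 13 = 22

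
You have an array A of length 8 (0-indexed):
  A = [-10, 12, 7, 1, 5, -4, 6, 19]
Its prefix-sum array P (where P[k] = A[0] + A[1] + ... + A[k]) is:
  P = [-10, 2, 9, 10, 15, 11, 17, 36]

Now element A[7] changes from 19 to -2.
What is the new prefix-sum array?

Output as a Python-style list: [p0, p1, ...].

Change: A[7] 19 -> -2, delta = -21
P[k] for k < 7: unchanged (A[7] not included)
P[k] for k >= 7: shift by delta = -21
  P[0] = -10 + 0 = -10
  P[1] = 2 + 0 = 2
  P[2] = 9 + 0 = 9
  P[3] = 10 + 0 = 10
  P[4] = 15 + 0 = 15
  P[5] = 11 + 0 = 11
  P[6] = 17 + 0 = 17
  P[7] = 36 + -21 = 15

Answer: [-10, 2, 9, 10, 15, 11, 17, 15]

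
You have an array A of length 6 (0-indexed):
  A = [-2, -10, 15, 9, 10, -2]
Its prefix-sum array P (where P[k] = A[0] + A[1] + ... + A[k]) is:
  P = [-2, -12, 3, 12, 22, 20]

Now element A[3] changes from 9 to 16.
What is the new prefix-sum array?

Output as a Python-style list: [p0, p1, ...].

Change: A[3] 9 -> 16, delta = 7
P[k] for k < 3: unchanged (A[3] not included)
P[k] for k >= 3: shift by delta = 7
  P[0] = -2 + 0 = -2
  P[1] = -12 + 0 = -12
  P[2] = 3 + 0 = 3
  P[3] = 12 + 7 = 19
  P[4] = 22 + 7 = 29
  P[5] = 20 + 7 = 27

Answer: [-2, -12, 3, 19, 29, 27]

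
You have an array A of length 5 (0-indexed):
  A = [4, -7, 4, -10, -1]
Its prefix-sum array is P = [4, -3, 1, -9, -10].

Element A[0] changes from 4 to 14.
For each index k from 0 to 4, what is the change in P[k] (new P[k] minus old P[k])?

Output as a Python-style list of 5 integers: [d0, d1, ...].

Answer: [10, 10, 10, 10, 10]

Derivation:
Element change: A[0] 4 -> 14, delta = 10
For k < 0: P[k] unchanged, delta_P[k] = 0
For k >= 0: P[k] shifts by exactly 10
Delta array: [10, 10, 10, 10, 10]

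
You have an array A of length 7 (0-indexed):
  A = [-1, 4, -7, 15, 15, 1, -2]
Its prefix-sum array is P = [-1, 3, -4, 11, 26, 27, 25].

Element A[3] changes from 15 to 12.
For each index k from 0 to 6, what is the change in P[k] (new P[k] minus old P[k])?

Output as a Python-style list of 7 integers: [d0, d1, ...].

Element change: A[3] 15 -> 12, delta = -3
For k < 3: P[k] unchanged, delta_P[k] = 0
For k >= 3: P[k] shifts by exactly -3
Delta array: [0, 0, 0, -3, -3, -3, -3]

Answer: [0, 0, 0, -3, -3, -3, -3]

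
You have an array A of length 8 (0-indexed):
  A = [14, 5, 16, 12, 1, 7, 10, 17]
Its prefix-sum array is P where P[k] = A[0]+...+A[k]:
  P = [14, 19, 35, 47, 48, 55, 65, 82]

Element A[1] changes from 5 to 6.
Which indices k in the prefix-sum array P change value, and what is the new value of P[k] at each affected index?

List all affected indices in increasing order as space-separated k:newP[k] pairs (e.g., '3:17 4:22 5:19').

P[k] = A[0] + ... + A[k]
P[k] includes A[1] iff k >= 1
Affected indices: 1, 2, ..., 7; delta = 1
  P[1]: 19 + 1 = 20
  P[2]: 35 + 1 = 36
  P[3]: 47 + 1 = 48
  P[4]: 48 + 1 = 49
  P[5]: 55 + 1 = 56
  P[6]: 65 + 1 = 66
  P[7]: 82 + 1 = 83

Answer: 1:20 2:36 3:48 4:49 5:56 6:66 7:83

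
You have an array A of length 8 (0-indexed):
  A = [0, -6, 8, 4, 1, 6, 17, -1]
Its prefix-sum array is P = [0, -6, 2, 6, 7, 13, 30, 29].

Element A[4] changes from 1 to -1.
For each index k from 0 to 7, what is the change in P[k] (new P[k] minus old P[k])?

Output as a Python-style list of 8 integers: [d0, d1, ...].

Answer: [0, 0, 0, 0, -2, -2, -2, -2]

Derivation:
Element change: A[4] 1 -> -1, delta = -2
For k < 4: P[k] unchanged, delta_P[k] = 0
For k >= 4: P[k] shifts by exactly -2
Delta array: [0, 0, 0, 0, -2, -2, -2, -2]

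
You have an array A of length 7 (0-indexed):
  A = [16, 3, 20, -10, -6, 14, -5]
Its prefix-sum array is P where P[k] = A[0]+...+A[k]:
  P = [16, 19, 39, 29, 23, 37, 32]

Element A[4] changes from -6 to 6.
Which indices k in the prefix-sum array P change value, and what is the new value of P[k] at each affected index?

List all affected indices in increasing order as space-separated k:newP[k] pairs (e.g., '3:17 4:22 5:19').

Answer: 4:35 5:49 6:44

Derivation:
P[k] = A[0] + ... + A[k]
P[k] includes A[4] iff k >= 4
Affected indices: 4, 5, ..., 6; delta = 12
  P[4]: 23 + 12 = 35
  P[5]: 37 + 12 = 49
  P[6]: 32 + 12 = 44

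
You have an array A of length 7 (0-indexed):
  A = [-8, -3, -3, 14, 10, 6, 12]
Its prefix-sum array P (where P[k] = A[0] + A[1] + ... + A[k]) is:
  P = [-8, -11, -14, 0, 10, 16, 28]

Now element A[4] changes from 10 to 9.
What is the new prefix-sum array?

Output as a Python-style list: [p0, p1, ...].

Change: A[4] 10 -> 9, delta = -1
P[k] for k < 4: unchanged (A[4] not included)
P[k] for k >= 4: shift by delta = -1
  P[0] = -8 + 0 = -8
  P[1] = -11 + 0 = -11
  P[2] = -14 + 0 = -14
  P[3] = 0 + 0 = 0
  P[4] = 10 + -1 = 9
  P[5] = 16 + -1 = 15
  P[6] = 28 + -1 = 27

Answer: [-8, -11, -14, 0, 9, 15, 27]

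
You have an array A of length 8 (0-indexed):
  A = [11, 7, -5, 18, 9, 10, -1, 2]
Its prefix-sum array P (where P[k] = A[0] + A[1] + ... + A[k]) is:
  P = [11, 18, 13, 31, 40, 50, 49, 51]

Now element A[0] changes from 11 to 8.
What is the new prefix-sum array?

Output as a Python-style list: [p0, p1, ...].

Answer: [8, 15, 10, 28, 37, 47, 46, 48]

Derivation:
Change: A[0] 11 -> 8, delta = -3
P[k] for k < 0: unchanged (A[0] not included)
P[k] for k >= 0: shift by delta = -3
  P[0] = 11 + -3 = 8
  P[1] = 18 + -3 = 15
  P[2] = 13 + -3 = 10
  P[3] = 31 + -3 = 28
  P[4] = 40 + -3 = 37
  P[5] = 50 + -3 = 47
  P[6] = 49 + -3 = 46
  P[7] = 51 + -3 = 48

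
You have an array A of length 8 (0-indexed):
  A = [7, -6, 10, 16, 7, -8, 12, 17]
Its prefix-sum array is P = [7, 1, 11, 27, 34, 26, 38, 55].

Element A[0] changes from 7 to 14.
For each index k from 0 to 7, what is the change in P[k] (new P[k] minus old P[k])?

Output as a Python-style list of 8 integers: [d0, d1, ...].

Element change: A[0] 7 -> 14, delta = 7
For k < 0: P[k] unchanged, delta_P[k] = 0
For k >= 0: P[k] shifts by exactly 7
Delta array: [7, 7, 7, 7, 7, 7, 7, 7]

Answer: [7, 7, 7, 7, 7, 7, 7, 7]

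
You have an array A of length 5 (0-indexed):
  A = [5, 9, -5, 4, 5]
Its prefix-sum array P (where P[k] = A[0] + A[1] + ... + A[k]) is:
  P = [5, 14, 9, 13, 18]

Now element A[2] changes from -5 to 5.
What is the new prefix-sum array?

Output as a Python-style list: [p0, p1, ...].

Change: A[2] -5 -> 5, delta = 10
P[k] for k < 2: unchanged (A[2] not included)
P[k] for k >= 2: shift by delta = 10
  P[0] = 5 + 0 = 5
  P[1] = 14 + 0 = 14
  P[2] = 9 + 10 = 19
  P[3] = 13 + 10 = 23
  P[4] = 18 + 10 = 28

Answer: [5, 14, 19, 23, 28]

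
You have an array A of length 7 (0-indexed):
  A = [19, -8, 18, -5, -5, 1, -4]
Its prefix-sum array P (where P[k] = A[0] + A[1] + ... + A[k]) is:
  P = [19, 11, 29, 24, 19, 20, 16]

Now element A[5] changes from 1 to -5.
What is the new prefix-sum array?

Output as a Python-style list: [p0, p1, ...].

Answer: [19, 11, 29, 24, 19, 14, 10]

Derivation:
Change: A[5] 1 -> -5, delta = -6
P[k] for k < 5: unchanged (A[5] not included)
P[k] for k >= 5: shift by delta = -6
  P[0] = 19 + 0 = 19
  P[1] = 11 + 0 = 11
  P[2] = 29 + 0 = 29
  P[3] = 24 + 0 = 24
  P[4] = 19 + 0 = 19
  P[5] = 20 + -6 = 14
  P[6] = 16 + -6 = 10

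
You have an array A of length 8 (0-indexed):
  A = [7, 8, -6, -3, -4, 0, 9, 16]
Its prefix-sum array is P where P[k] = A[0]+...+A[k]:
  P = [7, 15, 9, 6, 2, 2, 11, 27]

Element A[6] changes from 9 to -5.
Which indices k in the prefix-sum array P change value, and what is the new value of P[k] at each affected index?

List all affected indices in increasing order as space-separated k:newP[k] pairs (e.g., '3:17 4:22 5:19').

P[k] = A[0] + ... + A[k]
P[k] includes A[6] iff k >= 6
Affected indices: 6, 7, ..., 7; delta = -14
  P[6]: 11 + -14 = -3
  P[7]: 27 + -14 = 13

Answer: 6:-3 7:13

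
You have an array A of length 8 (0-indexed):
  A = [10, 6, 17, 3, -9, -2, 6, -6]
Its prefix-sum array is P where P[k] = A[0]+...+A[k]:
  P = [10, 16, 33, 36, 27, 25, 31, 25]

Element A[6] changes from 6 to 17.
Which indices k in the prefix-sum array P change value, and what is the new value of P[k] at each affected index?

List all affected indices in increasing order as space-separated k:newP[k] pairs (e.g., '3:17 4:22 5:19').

P[k] = A[0] + ... + A[k]
P[k] includes A[6] iff k >= 6
Affected indices: 6, 7, ..., 7; delta = 11
  P[6]: 31 + 11 = 42
  P[7]: 25 + 11 = 36

Answer: 6:42 7:36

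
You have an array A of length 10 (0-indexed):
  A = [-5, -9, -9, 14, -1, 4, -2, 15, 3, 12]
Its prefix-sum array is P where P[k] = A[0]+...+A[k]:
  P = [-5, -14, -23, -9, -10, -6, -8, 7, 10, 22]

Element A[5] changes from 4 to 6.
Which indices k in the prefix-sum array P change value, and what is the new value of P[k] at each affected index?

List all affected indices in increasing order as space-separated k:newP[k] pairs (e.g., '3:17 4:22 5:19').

P[k] = A[0] + ... + A[k]
P[k] includes A[5] iff k >= 5
Affected indices: 5, 6, ..., 9; delta = 2
  P[5]: -6 + 2 = -4
  P[6]: -8 + 2 = -6
  P[7]: 7 + 2 = 9
  P[8]: 10 + 2 = 12
  P[9]: 22 + 2 = 24

Answer: 5:-4 6:-6 7:9 8:12 9:24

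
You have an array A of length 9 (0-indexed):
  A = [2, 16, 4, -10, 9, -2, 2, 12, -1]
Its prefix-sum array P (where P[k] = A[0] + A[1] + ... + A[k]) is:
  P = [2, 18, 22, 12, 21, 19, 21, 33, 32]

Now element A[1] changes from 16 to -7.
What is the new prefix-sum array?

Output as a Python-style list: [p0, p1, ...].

Answer: [2, -5, -1, -11, -2, -4, -2, 10, 9]

Derivation:
Change: A[1] 16 -> -7, delta = -23
P[k] for k < 1: unchanged (A[1] not included)
P[k] for k >= 1: shift by delta = -23
  P[0] = 2 + 0 = 2
  P[1] = 18 + -23 = -5
  P[2] = 22 + -23 = -1
  P[3] = 12 + -23 = -11
  P[4] = 21 + -23 = -2
  P[5] = 19 + -23 = -4
  P[6] = 21 + -23 = -2
  P[7] = 33 + -23 = 10
  P[8] = 32 + -23 = 9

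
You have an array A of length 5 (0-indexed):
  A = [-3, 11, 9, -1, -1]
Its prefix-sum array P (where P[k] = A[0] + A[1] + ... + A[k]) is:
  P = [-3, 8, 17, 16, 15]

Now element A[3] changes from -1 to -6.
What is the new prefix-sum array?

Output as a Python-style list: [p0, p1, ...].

Answer: [-3, 8, 17, 11, 10]

Derivation:
Change: A[3] -1 -> -6, delta = -5
P[k] for k < 3: unchanged (A[3] not included)
P[k] for k >= 3: shift by delta = -5
  P[0] = -3 + 0 = -3
  P[1] = 8 + 0 = 8
  P[2] = 17 + 0 = 17
  P[3] = 16 + -5 = 11
  P[4] = 15 + -5 = 10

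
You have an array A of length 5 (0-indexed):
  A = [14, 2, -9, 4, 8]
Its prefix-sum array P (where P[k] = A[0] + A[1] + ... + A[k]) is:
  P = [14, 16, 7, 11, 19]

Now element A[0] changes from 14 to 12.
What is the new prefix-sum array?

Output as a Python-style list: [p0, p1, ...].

Change: A[0] 14 -> 12, delta = -2
P[k] for k < 0: unchanged (A[0] not included)
P[k] for k >= 0: shift by delta = -2
  P[0] = 14 + -2 = 12
  P[1] = 16 + -2 = 14
  P[2] = 7 + -2 = 5
  P[3] = 11 + -2 = 9
  P[4] = 19 + -2 = 17

Answer: [12, 14, 5, 9, 17]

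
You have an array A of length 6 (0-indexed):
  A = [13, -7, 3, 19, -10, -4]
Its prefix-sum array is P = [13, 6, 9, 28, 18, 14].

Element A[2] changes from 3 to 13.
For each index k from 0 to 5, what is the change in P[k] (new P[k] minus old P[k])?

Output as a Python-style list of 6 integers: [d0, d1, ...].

Answer: [0, 0, 10, 10, 10, 10]

Derivation:
Element change: A[2] 3 -> 13, delta = 10
For k < 2: P[k] unchanged, delta_P[k] = 0
For k >= 2: P[k] shifts by exactly 10
Delta array: [0, 0, 10, 10, 10, 10]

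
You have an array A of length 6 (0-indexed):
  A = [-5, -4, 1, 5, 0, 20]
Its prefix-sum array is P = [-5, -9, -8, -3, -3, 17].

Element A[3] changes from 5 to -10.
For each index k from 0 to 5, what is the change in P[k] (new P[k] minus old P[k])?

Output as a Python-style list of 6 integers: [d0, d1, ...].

Element change: A[3] 5 -> -10, delta = -15
For k < 3: P[k] unchanged, delta_P[k] = 0
For k >= 3: P[k] shifts by exactly -15
Delta array: [0, 0, 0, -15, -15, -15]

Answer: [0, 0, 0, -15, -15, -15]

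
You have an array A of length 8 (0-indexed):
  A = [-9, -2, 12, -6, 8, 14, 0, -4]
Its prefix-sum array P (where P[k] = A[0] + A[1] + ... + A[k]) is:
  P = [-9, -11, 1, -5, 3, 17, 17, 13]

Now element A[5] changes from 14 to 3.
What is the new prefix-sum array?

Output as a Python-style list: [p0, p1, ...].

Change: A[5] 14 -> 3, delta = -11
P[k] for k < 5: unchanged (A[5] not included)
P[k] for k >= 5: shift by delta = -11
  P[0] = -9 + 0 = -9
  P[1] = -11 + 0 = -11
  P[2] = 1 + 0 = 1
  P[3] = -5 + 0 = -5
  P[4] = 3 + 0 = 3
  P[5] = 17 + -11 = 6
  P[6] = 17 + -11 = 6
  P[7] = 13 + -11 = 2

Answer: [-9, -11, 1, -5, 3, 6, 6, 2]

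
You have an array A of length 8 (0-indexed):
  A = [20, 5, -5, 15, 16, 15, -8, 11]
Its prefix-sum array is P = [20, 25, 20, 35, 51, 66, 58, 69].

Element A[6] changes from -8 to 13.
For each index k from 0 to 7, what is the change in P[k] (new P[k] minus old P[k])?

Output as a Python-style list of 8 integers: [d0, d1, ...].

Element change: A[6] -8 -> 13, delta = 21
For k < 6: P[k] unchanged, delta_P[k] = 0
For k >= 6: P[k] shifts by exactly 21
Delta array: [0, 0, 0, 0, 0, 0, 21, 21]

Answer: [0, 0, 0, 0, 0, 0, 21, 21]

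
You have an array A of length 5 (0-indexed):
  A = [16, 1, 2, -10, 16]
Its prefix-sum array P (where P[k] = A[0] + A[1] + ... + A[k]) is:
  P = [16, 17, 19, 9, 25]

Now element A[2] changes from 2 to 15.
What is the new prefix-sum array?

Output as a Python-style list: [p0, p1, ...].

Answer: [16, 17, 32, 22, 38]

Derivation:
Change: A[2] 2 -> 15, delta = 13
P[k] for k < 2: unchanged (A[2] not included)
P[k] for k >= 2: shift by delta = 13
  P[0] = 16 + 0 = 16
  P[1] = 17 + 0 = 17
  P[2] = 19 + 13 = 32
  P[3] = 9 + 13 = 22
  P[4] = 25 + 13 = 38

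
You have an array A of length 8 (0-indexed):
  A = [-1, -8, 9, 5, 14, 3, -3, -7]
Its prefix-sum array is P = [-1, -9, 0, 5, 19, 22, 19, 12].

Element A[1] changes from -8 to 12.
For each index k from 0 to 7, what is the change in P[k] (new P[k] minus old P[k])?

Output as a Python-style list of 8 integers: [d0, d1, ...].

Answer: [0, 20, 20, 20, 20, 20, 20, 20]

Derivation:
Element change: A[1] -8 -> 12, delta = 20
For k < 1: P[k] unchanged, delta_P[k] = 0
For k >= 1: P[k] shifts by exactly 20
Delta array: [0, 20, 20, 20, 20, 20, 20, 20]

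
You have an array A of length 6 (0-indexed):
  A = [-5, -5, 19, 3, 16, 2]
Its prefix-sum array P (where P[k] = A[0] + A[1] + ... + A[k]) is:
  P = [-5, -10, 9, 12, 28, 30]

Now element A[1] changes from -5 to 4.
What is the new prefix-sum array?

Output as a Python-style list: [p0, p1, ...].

Answer: [-5, -1, 18, 21, 37, 39]

Derivation:
Change: A[1] -5 -> 4, delta = 9
P[k] for k < 1: unchanged (A[1] not included)
P[k] for k >= 1: shift by delta = 9
  P[0] = -5 + 0 = -5
  P[1] = -10 + 9 = -1
  P[2] = 9 + 9 = 18
  P[3] = 12 + 9 = 21
  P[4] = 28 + 9 = 37
  P[5] = 30 + 9 = 39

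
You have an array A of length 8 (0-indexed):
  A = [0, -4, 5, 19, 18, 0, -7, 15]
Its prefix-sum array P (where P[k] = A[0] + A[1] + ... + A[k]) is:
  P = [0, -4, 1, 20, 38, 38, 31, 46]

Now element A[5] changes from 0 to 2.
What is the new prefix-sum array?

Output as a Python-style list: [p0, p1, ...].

Answer: [0, -4, 1, 20, 38, 40, 33, 48]

Derivation:
Change: A[5] 0 -> 2, delta = 2
P[k] for k < 5: unchanged (A[5] not included)
P[k] for k >= 5: shift by delta = 2
  P[0] = 0 + 0 = 0
  P[1] = -4 + 0 = -4
  P[2] = 1 + 0 = 1
  P[3] = 20 + 0 = 20
  P[4] = 38 + 0 = 38
  P[5] = 38 + 2 = 40
  P[6] = 31 + 2 = 33
  P[7] = 46 + 2 = 48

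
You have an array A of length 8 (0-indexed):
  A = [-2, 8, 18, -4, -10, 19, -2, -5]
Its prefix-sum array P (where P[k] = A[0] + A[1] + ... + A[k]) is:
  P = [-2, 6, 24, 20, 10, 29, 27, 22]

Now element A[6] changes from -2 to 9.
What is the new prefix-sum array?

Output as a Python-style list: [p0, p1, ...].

Answer: [-2, 6, 24, 20, 10, 29, 38, 33]

Derivation:
Change: A[6] -2 -> 9, delta = 11
P[k] for k < 6: unchanged (A[6] not included)
P[k] for k >= 6: shift by delta = 11
  P[0] = -2 + 0 = -2
  P[1] = 6 + 0 = 6
  P[2] = 24 + 0 = 24
  P[3] = 20 + 0 = 20
  P[4] = 10 + 0 = 10
  P[5] = 29 + 0 = 29
  P[6] = 27 + 11 = 38
  P[7] = 22 + 11 = 33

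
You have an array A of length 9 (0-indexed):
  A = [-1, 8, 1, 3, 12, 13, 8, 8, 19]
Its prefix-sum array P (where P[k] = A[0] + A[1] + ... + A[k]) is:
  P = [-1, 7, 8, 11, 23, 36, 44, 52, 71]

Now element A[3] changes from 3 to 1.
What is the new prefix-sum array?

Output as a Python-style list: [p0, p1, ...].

Change: A[3] 3 -> 1, delta = -2
P[k] for k < 3: unchanged (A[3] not included)
P[k] for k >= 3: shift by delta = -2
  P[0] = -1 + 0 = -1
  P[1] = 7 + 0 = 7
  P[2] = 8 + 0 = 8
  P[3] = 11 + -2 = 9
  P[4] = 23 + -2 = 21
  P[5] = 36 + -2 = 34
  P[6] = 44 + -2 = 42
  P[7] = 52 + -2 = 50
  P[8] = 71 + -2 = 69

Answer: [-1, 7, 8, 9, 21, 34, 42, 50, 69]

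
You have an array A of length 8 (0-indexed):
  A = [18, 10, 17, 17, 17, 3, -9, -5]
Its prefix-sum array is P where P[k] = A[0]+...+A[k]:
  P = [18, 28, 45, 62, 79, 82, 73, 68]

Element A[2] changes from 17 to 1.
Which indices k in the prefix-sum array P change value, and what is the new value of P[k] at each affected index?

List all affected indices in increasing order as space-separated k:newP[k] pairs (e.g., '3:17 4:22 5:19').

Answer: 2:29 3:46 4:63 5:66 6:57 7:52

Derivation:
P[k] = A[0] + ... + A[k]
P[k] includes A[2] iff k >= 2
Affected indices: 2, 3, ..., 7; delta = -16
  P[2]: 45 + -16 = 29
  P[3]: 62 + -16 = 46
  P[4]: 79 + -16 = 63
  P[5]: 82 + -16 = 66
  P[6]: 73 + -16 = 57
  P[7]: 68 + -16 = 52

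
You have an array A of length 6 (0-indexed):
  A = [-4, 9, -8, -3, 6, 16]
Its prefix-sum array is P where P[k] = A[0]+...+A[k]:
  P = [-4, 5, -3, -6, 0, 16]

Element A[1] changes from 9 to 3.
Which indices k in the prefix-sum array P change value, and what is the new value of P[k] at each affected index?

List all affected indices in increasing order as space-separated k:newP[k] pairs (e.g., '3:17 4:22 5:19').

Answer: 1:-1 2:-9 3:-12 4:-6 5:10

Derivation:
P[k] = A[0] + ... + A[k]
P[k] includes A[1] iff k >= 1
Affected indices: 1, 2, ..., 5; delta = -6
  P[1]: 5 + -6 = -1
  P[2]: -3 + -6 = -9
  P[3]: -6 + -6 = -12
  P[4]: 0 + -6 = -6
  P[5]: 16 + -6 = 10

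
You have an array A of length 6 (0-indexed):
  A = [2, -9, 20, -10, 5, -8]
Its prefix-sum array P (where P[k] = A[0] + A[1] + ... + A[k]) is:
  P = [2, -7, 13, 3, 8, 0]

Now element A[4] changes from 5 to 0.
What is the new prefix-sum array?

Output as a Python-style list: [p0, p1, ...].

Answer: [2, -7, 13, 3, 3, -5]

Derivation:
Change: A[4] 5 -> 0, delta = -5
P[k] for k < 4: unchanged (A[4] not included)
P[k] for k >= 4: shift by delta = -5
  P[0] = 2 + 0 = 2
  P[1] = -7 + 0 = -7
  P[2] = 13 + 0 = 13
  P[3] = 3 + 0 = 3
  P[4] = 8 + -5 = 3
  P[5] = 0 + -5 = -5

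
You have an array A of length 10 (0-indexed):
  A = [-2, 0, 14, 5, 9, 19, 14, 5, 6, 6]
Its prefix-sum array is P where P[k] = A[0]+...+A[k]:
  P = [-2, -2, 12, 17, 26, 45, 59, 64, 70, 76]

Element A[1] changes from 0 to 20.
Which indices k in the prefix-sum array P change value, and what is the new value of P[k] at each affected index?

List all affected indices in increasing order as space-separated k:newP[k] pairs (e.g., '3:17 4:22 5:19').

P[k] = A[0] + ... + A[k]
P[k] includes A[1] iff k >= 1
Affected indices: 1, 2, ..., 9; delta = 20
  P[1]: -2 + 20 = 18
  P[2]: 12 + 20 = 32
  P[3]: 17 + 20 = 37
  P[4]: 26 + 20 = 46
  P[5]: 45 + 20 = 65
  P[6]: 59 + 20 = 79
  P[7]: 64 + 20 = 84
  P[8]: 70 + 20 = 90
  P[9]: 76 + 20 = 96

Answer: 1:18 2:32 3:37 4:46 5:65 6:79 7:84 8:90 9:96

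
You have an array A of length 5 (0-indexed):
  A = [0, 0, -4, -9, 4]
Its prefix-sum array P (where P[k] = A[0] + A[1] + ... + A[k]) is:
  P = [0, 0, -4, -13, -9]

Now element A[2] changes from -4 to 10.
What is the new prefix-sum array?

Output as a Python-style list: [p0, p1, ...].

Change: A[2] -4 -> 10, delta = 14
P[k] for k < 2: unchanged (A[2] not included)
P[k] for k >= 2: shift by delta = 14
  P[0] = 0 + 0 = 0
  P[1] = 0 + 0 = 0
  P[2] = -4 + 14 = 10
  P[3] = -13 + 14 = 1
  P[4] = -9 + 14 = 5

Answer: [0, 0, 10, 1, 5]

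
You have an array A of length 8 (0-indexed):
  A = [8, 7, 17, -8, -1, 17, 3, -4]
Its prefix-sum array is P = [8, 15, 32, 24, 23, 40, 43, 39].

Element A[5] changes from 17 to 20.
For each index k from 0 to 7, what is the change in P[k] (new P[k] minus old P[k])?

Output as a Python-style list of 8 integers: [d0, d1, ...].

Answer: [0, 0, 0, 0, 0, 3, 3, 3]

Derivation:
Element change: A[5] 17 -> 20, delta = 3
For k < 5: P[k] unchanged, delta_P[k] = 0
For k >= 5: P[k] shifts by exactly 3
Delta array: [0, 0, 0, 0, 0, 3, 3, 3]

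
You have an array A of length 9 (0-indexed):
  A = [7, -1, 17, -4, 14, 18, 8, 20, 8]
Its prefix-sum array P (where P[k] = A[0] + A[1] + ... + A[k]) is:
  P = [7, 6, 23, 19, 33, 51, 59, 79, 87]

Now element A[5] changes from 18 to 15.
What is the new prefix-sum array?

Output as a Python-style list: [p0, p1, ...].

Answer: [7, 6, 23, 19, 33, 48, 56, 76, 84]

Derivation:
Change: A[5] 18 -> 15, delta = -3
P[k] for k < 5: unchanged (A[5] not included)
P[k] for k >= 5: shift by delta = -3
  P[0] = 7 + 0 = 7
  P[1] = 6 + 0 = 6
  P[2] = 23 + 0 = 23
  P[3] = 19 + 0 = 19
  P[4] = 33 + 0 = 33
  P[5] = 51 + -3 = 48
  P[6] = 59 + -3 = 56
  P[7] = 79 + -3 = 76
  P[8] = 87 + -3 = 84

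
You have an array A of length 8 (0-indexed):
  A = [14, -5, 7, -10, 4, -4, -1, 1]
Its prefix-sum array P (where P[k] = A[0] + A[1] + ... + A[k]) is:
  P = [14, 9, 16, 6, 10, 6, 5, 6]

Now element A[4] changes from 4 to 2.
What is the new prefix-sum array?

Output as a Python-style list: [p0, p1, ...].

Change: A[4] 4 -> 2, delta = -2
P[k] for k < 4: unchanged (A[4] not included)
P[k] for k >= 4: shift by delta = -2
  P[0] = 14 + 0 = 14
  P[1] = 9 + 0 = 9
  P[2] = 16 + 0 = 16
  P[3] = 6 + 0 = 6
  P[4] = 10 + -2 = 8
  P[5] = 6 + -2 = 4
  P[6] = 5 + -2 = 3
  P[7] = 6 + -2 = 4

Answer: [14, 9, 16, 6, 8, 4, 3, 4]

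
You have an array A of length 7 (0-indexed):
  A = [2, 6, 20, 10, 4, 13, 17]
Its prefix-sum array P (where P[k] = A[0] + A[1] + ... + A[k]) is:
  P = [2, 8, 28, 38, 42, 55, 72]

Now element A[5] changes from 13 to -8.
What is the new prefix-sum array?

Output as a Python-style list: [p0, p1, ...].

Answer: [2, 8, 28, 38, 42, 34, 51]

Derivation:
Change: A[5] 13 -> -8, delta = -21
P[k] for k < 5: unchanged (A[5] not included)
P[k] for k >= 5: shift by delta = -21
  P[0] = 2 + 0 = 2
  P[1] = 8 + 0 = 8
  P[2] = 28 + 0 = 28
  P[3] = 38 + 0 = 38
  P[4] = 42 + 0 = 42
  P[5] = 55 + -21 = 34
  P[6] = 72 + -21 = 51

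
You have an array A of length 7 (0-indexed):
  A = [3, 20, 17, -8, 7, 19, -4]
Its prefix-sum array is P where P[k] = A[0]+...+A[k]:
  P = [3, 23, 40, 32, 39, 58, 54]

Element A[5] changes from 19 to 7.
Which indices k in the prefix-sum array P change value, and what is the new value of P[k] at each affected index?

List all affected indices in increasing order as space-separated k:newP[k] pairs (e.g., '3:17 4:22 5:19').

Answer: 5:46 6:42

Derivation:
P[k] = A[0] + ... + A[k]
P[k] includes A[5] iff k >= 5
Affected indices: 5, 6, ..., 6; delta = -12
  P[5]: 58 + -12 = 46
  P[6]: 54 + -12 = 42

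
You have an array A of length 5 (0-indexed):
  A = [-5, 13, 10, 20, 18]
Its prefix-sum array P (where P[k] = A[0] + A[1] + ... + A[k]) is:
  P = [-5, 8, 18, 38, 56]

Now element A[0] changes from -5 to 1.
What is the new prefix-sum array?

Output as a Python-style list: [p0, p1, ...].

Change: A[0] -5 -> 1, delta = 6
P[k] for k < 0: unchanged (A[0] not included)
P[k] for k >= 0: shift by delta = 6
  P[0] = -5 + 6 = 1
  P[1] = 8 + 6 = 14
  P[2] = 18 + 6 = 24
  P[3] = 38 + 6 = 44
  P[4] = 56 + 6 = 62

Answer: [1, 14, 24, 44, 62]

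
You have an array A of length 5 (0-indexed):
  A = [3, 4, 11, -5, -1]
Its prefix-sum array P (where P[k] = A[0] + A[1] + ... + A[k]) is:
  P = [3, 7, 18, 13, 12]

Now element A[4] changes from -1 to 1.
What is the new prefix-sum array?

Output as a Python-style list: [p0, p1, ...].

Answer: [3, 7, 18, 13, 14]

Derivation:
Change: A[4] -1 -> 1, delta = 2
P[k] for k < 4: unchanged (A[4] not included)
P[k] for k >= 4: shift by delta = 2
  P[0] = 3 + 0 = 3
  P[1] = 7 + 0 = 7
  P[2] = 18 + 0 = 18
  P[3] = 13 + 0 = 13
  P[4] = 12 + 2 = 14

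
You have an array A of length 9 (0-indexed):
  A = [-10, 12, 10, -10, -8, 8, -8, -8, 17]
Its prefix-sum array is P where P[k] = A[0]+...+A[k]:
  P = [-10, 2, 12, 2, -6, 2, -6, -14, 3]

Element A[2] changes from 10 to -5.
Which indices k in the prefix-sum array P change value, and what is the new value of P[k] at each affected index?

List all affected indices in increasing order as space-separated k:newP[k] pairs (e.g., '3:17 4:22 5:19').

Answer: 2:-3 3:-13 4:-21 5:-13 6:-21 7:-29 8:-12

Derivation:
P[k] = A[0] + ... + A[k]
P[k] includes A[2] iff k >= 2
Affected indices: 2, 3, ..., 8; delta = -15
  P[2]: 12 + -15 = -3
  P[3]: 2 + -15 = -13
  P[4]: -6 + -15 = -21
  P[5]: 2 + -15 = -13
  P[6]: -6 + -15 = -21
  P[7]: -14 + -15 = -29
  P[8]: 3 + -15 = -12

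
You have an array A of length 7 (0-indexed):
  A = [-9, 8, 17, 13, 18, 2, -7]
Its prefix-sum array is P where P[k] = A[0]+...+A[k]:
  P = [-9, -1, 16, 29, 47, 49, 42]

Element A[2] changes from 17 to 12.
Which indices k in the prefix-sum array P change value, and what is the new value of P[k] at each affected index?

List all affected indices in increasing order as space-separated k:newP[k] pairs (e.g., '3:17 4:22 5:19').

Answer: 2:11 3:24 4:42 5:44 6:37

Derivation:
P[k] = A[0] + ... + A[k]
P[k] includes A[2] iff k >= 2
Affected indices: 2, 3, ..., 6; delta = -5
  P[2]: 16 + -5 = 11
  P[3]: 29 + -5 = 24
  P[4]: 47 + -5 = 42
  P[5]: 49 + -5 = 44
  P[6]: 42 + -5 = 37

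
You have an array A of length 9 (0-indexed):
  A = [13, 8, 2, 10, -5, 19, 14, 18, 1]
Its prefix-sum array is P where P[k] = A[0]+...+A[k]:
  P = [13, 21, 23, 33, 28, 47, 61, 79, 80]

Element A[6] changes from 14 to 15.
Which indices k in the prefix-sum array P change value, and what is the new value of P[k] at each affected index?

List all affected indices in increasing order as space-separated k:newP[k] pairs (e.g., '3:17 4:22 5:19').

Answer: 6:62 7:80 8:81

Derivation:
P[k] = A[0] + ... + A[k]
P[k] includes A[6] iff k >= 6
Affected indices: 6, 7, ..., 8; delta = 1
  P[6]: 61 + 1 = 62
  P[7]: 79 + 1 = 80
  P[8]: 80 + 1 = 81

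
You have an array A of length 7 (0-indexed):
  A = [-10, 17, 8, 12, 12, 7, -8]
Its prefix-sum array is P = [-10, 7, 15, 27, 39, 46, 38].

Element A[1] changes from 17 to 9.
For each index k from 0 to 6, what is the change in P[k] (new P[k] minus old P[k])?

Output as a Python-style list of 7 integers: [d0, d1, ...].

Answer: [0, -8, -8, -8, -8, -8, -8]

Derivation:
Element change: A[1] 17 -> 9, delta = -8
For k < 1: P[k] unchanged, delta_P[k] = 0
For k >= 1: P[k] shifts by exactly -8
Delta array: [0, -8, -8, -8, -8, -8, -8]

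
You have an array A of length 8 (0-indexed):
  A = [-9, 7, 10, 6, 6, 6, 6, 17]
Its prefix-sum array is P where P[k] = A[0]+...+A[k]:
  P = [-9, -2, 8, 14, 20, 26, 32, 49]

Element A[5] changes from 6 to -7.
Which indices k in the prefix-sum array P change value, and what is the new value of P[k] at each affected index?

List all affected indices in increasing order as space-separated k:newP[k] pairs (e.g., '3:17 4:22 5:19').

Answer: 5:13 6:19 7:36

Derivation:
P[k] = A[0] + ... + A[k]
P[k] includes A[5] iff k >= 5
Affected indices: 5, 6, ..., 7; delta = -13
  P[5]: 26 + -13 = 13
  P[6]: 32 + -13 = 19
  P[7]: 49 + -13 = 36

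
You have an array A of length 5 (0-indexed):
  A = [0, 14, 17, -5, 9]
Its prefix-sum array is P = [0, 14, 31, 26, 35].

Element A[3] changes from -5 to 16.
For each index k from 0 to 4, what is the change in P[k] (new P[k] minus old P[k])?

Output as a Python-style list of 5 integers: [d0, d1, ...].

Element change: A[3] -5 -> 16, delta = 21
For k < 3: P[k] unchanged, delta_P[k] = 0
For k >= 3: P[k] shifts by exactly 21
Delta array: [0, 0, 0, 21, 21]

Answer: [0, 0, 0, 21, 21]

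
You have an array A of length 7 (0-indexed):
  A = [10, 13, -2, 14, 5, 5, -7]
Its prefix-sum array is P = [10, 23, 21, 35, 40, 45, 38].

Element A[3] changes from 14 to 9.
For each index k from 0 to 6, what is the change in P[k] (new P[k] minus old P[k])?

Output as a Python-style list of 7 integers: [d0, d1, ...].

Answer: [0, 0, 0, -5, -5, -5, -5]

Derivation:
Element change: A[3] 14 -> 9, delta = -5
For k < 3: P[k] unchanged, delta_P[k] = 0
For k >= 3: P[k] shifts by exactly -5
Delta array: [0, 0, 0, -5, -5, -5, -5]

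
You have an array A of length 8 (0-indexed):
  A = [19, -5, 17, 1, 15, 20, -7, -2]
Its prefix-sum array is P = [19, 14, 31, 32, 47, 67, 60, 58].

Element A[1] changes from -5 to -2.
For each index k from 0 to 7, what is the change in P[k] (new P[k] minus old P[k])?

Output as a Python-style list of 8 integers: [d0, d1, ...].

Element change: A[1] -5 -> -2, delta = 3
For k < 1: P[k] unchanged, delta_P[k] = 0
For k >= 1: P[k] shifts by exactly 3
Delta array: [0, 3, 3, 3, 3, 3, 3, 3]

Answer: [0, 3, 3, 3, 3, 3, 3, 3]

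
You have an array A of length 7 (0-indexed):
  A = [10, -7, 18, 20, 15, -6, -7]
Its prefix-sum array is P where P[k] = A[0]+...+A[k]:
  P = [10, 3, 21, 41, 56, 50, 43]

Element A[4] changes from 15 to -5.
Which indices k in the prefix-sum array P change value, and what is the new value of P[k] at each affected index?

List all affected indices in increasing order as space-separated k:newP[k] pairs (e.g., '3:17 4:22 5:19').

Answer: 4:36 5:30 6:23

Derivation:
P[k] = A[0] + ... + A[k]
P[k] includes A[4] iff k >= 4
Affected indices: 4, 5, ..., 6; delta = -20
  P[4]: 56 + -20 = 36
  P[5]: 50 + -20 = 30
  P[6]: 43 + -20 = 23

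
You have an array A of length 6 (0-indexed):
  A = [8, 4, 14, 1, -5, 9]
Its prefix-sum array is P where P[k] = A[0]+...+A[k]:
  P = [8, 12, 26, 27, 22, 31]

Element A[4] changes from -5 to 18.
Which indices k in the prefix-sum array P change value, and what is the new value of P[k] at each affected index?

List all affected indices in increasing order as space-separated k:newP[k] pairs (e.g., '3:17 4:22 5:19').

P[k] = A[0] + ... + A[k]
P[k] includes A[4] iff k >= 4
Affected indices: 4, 5, ..., 5; delta = 23
  P[4]: 22 + 23 = 45
  P[5]: 31 + 23 = 54

Answer: 4:45 5:54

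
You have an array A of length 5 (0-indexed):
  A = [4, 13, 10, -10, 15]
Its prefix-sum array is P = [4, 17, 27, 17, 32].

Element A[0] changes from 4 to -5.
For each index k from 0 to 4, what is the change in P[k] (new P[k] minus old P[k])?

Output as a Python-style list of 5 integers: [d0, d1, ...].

Answer: [-9, -9, -9, -9, -9]

Derivation:
Element change: A[0] 4 -> -5, delta = -9
For k < 0: P[k] unchanged, delta_P[k] = 0
For k >= 0: P[k] shifts by exactly -9
Delta array: [-9, -9, -9, -9, -9]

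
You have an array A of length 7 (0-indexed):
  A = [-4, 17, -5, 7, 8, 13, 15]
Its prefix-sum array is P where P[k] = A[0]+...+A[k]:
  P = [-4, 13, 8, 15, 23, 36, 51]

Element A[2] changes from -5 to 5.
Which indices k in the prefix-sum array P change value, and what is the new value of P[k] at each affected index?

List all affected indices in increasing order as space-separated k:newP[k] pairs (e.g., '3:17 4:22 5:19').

P[k] = A[0] + ... + A[k]
P[k] includes A[2] iff k >= 2
Affected indices: 2, 3, ..., 6; delta = 10
  P[2]: 8 + 10 = 18
  P[3]: 15 + 10 = 25
  P[4]: 23 + 10 = 33
  P[5]: 36 + 10 = 46
  P[6]: 51 + 10 = 61

Answer: 2:18 3:25 4:33 5:46 6:61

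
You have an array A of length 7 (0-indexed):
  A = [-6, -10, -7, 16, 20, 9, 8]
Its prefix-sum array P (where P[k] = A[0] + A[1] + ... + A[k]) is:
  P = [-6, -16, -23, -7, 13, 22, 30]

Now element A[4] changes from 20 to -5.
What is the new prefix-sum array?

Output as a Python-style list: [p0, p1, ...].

Answer: [-6, -16, -23, -7, -12, -3, 5]

Derivation:
Change: A[4] 20 -> -5, delta = -25
P[k] for k < 4: unchanged (A[4] not included)
P[k] for k >= 4: shift by delta = -25
  P[0] = -6 + 0 = -6
  P[1] = -16 + 0 = -16
  P[2] = -23 + 0 = -23
  P[3] = -7 + 0 = -7
  P[4] = 13 + -25 = -12
  P[5] = 22 + -25 = -3
  P[6] = 30 + -25 = 5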